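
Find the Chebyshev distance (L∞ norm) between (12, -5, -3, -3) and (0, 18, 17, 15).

max(|x_i - y_i|) = max(|12 - 0|, |-5 - 18|, |-3 - 17|, |-3 - 15|) = max(12, 23, 20, 18) = 23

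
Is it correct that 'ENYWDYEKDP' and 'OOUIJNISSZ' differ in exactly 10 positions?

Differing positions: 1, 2, 3, 4, 5, 6, 7, 8, 9, 10. Hamming distance = 10, so the claim is true.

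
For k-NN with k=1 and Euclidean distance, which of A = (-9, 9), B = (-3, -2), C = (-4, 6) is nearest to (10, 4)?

Distances: d(A) ≈ 19.6469, d(B) ≈ 14.3178, d(C) ≈ 14.1421. Nearest: C = (-4, 6) with distance 14.1421.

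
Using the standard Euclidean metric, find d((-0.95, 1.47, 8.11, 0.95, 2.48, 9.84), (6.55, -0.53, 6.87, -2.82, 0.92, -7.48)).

√(Σ(x_i - y_i)²) = √((-0.95 - 6.55)² + (1.47 - (-0.53))² + (8.11 - 6.87)² + (0.95 - (-2.82))² + (2.48 - 0.92)² + (9.84 - (-7.48))²)
= √((-7.5)² + 2² + 1.24² + 3.77² + 1.56² + 17.32²) = √(56.25 + 4 + 1.5376 + 14.2129 + 2.4336 + 299.9824) = √378.4165 ≈ 19.4529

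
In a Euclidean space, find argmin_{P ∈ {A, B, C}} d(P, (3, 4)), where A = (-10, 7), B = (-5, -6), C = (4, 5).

Distances: d(A) ≈ 13.3417, d(B) ≈ 12.8062, d(C) ≈ 1.4142. Nearest: C = (4, 5) with distance 1.4142.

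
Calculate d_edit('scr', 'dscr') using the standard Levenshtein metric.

Let D[i][j] be the edit distance between the first i characters of 'scr' and the first j characters of 'dscr', with D[i][0] = i, D[0][j] = j, and D[i][j] = D[i-1][j-1] if the characters match, else 1 + min(D[i-1][j], D[i][j-1], D[i-1][j-1]). Filling the table (rows: prefixes of 'scr', columns: prefixes of 'dscr'):
     ε  d  s  c  r
  ε  0  1  2  3  4
  s  1  1  1  2  3
  c  2  2  2  1  2
  r  3  3  3  2  1
The bottom-right entry gives D[3][4] = 1, so no sequence of fewer than 1 edit works. Backtracking through the table gives one optimal edit sequence (1 edit):
  scr → dscr (ins d @1)
Edit distance = 1.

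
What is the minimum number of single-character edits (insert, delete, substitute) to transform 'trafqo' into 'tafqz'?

Let D[i][j] be the edit distance between the first i characters of 'trafqo' and the first j characters of 'tafqz', with D[i][0] = i, D[0][j] = j, and D[i][j] = D[i-1][j-1] if the characters match, else 1 + min(D[i-1][j], D[i][j-1], D[i-1][j-1]). Filling the table (rows: prefixes of 'trafqo', columns: prefixes of 'tafqz'):
     ε  t  a  f  q  z
  ε  0  1  2  3  4  5
  t  1  0  1  2  3  4
  r  2  1  1  2  3  4
  a  3  2  1  2  3  4
  f  4  3  2  1  2  3
  q  5  4  3  2  1  2
  o  6  5  4  3  2  2
The bottom-right entry gives D[6][5] = 2, so no sequence of fewer than 2 edits works. Backtracking through the table gives one optimal edit sequence (2 edits):
  trafqo → tafqo (del r @2)
  tafqo → tafqz (sub o→z @5)
Edit distance = 2.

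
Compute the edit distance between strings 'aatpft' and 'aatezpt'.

Let D[i][j] be the edit distance between the first i characters of 'aatpft' and the first j characters of 'aatezpt', with D[i][0] = i, D[0][j] = j, and D[i][j] = D[i-1][j-1] if the characters match, else 1 + min(D[i-1][j], D[i][j-1], D[i-1][j-1]). Filling the table (rows: prefixes of 'aatpft', columns: prefixes of 'aatezpt'):
     ε  a  a  t  e  z  p  t
  ε  0  1  2  3  4  5  6  7
  a  1  0  1  2  3  4  5  6
  a  2  1  0  1  2  3  4  5
  t  3  2  1  0  1  2  3  4
  p  4  3  2  1  1  2  2  3
  f  5  4  3  2  2  2  3  3
  t  6  5  4  3  3  3  3  3
The bottom-right entry gives D[6][7] = 3, so no sequence of fewer than 3 edits works. Backtracking through the table gives one optimal edit sequence (3 edits):
  aatpft → aatepft (ins e @4)
  aatepft → aatezft (sub p→z @5)
  aatezft → aatezpt (sub f→p @6)
Edit distance = 3.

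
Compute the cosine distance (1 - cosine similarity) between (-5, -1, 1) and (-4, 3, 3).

With u = (-5, -1, 1), v = (-4, 3, 3):
u·v = (-5)·(-4) + (-1)·3 + 1·3 = 20 + (-3) + 3 = 20.
|u| = √((-5)² + (-1)² + 1²) = √27, |v| = √((-4)² + 3² + 3²) = √34, so |u||v| = √(27·34) = √918.
cos θ = (u·v)/(|u||v|) = 20/√918 ≈ 0.6601
Cosine distance = 1 - cos θ ≈ 1 - 0.6601 = 0.3399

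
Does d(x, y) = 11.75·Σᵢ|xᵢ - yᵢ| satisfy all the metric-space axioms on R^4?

Yes. The L1 (Manhattan) norm induces a metric on R^4, and multiplying a metric by a positive constant 11.75 > 0 preserves all four axioms: non-negativity (11.75·||x-y|| ≥ 0), identity (11.75·||x-y|| = 0 ⟺ ||x-y|| = 0 ⟺ x = y), symmetry (||x-y|| = ||y-x||), and the triangle inequality (11.75·||x-z|| ≤ 11.75·||x-y|| + 11.75·||y-z||). So d is a metric.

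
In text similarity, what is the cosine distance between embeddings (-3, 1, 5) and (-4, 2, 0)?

With u = (-3, 1, 5), v = (-4, 2, 0):
u·v = (-3)·(-4) + 1·2 + 5·0 = 12 + 2 + 0 = 14.
|u| = √((-3)² + 1² + 5²) = √35, |v| = √((-4)² + 2² + 0²) = √20, so |u||v| = √(35·20) = √700.
cos θ = (u·v)/(|u||v|) = 14/√700 ≈ 0.5292
Cosine distance = 1 - cos θ ≈ 1 - 0.5292 = 0.4708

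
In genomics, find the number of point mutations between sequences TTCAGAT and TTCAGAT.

Differing positions: none. Hamming distance = 0.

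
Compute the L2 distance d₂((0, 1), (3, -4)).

√(Σ(x_i - y_i)²) = √((0 - 3)² + (1 - (-4))²)
= √((-3)² + 5²) = √(9 + 25) = √34 ≈ 5.831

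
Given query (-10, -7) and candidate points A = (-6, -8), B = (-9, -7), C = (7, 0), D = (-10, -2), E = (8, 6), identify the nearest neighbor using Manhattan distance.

Distances: d(A) = 5, d(B) = 1, d(C) = 24, d(D) = 5, d(E) = 31. Nearest: B = (-9, -7) with distance 1.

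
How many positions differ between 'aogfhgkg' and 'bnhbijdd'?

Differing positions: 1, 2, 3, 4, 5, 6, 7, 8. Hamming distance = 8.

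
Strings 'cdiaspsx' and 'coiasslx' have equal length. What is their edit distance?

Let D[i][j] be the edit distance between the first i characters of 'cdiaspsx' and the first j characters of 'coiasslx', with D[i][0] = i, D[0][j] = j, and D[i][j] = D[i-1][j-1] if the characters match, else 1 + min(D[i-1][j], D[i][j-1], D[i-1][j-1]). Filling the table (rows: prefixes of 'cdiaspsx', columns: prefixes of 'coiasslx'):
     ε  c  o  i  a  s  s  l  x
  ε  0  1  2  3  4  5  6  7  8
  c  1  0  1  2  3  4  5  6  7
  d  2  1  1  2  3  4  5  6  7
  i  3  2  2  1  2  3  4  5  6
  a  4  3  3  2  1  2  3  4  5
  s  5  4  4  3  2  1  2  3  4
  p  6  5  5  4  3  2  2  3  4
  s  7  6  6  5  4  3  2  3  4
  x  8  7  7  6  5  4  3  3  3
The bottom-right entry gives D[8][8] = 3, so no sequence of fewer than 3 edits works. Backtracking through the table gives one optimal edit sequence (3 edits):
  cdiaspsx → coiaspsx (sub d→o @2)
  coiaspsx → coiasssx (sub p→s @6)
  coiasssx → coiasslx (sub s→l @7)
Edit distance = 3.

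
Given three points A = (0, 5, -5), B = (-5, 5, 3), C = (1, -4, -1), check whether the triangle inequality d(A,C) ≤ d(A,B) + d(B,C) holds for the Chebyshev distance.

d(A,B) = max(5, 0, 8) = 8, d(B,C) = max(6, 9, 4) = 9, d(A,C) = max(1, 9, 4) = 9.
d(A,C) = 9 ≤ 8 + 9 = 17. Triangle inequality is satisfied.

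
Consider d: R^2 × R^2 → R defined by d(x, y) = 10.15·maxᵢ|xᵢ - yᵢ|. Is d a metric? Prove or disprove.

Yes. The L∞ (Chebyshev) norm induces a metric on R^2, and multiplying a metric by a positive constant 10.15 > 0 preserves all four axioms: non-negativity (10.15·||x-y|| ≥ 0), identity (10.15·||x-y|| = 0 ⟺ ||x-y|| = 0 ⟺ x = y), symmetry (||x-y|| = ||y-x||), and the triangle inequality (10.15·||x-z|| ≤ 10.15·||x-y|| + 10.15·||y-z||). So d is a metric.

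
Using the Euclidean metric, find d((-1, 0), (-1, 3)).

√(Σ(x_i - y_i)²) = √((-1 - (-1))² + (0 - 3)²)
= √(0² + (-3)²) = √(0 + 9) = √9 = 3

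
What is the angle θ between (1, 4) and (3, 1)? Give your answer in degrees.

With u = (1, 4), v = (3, 1):
u·v = 1·3 + 4·1 = 3 + 4 = 7.
|u| = √(1² + 4²) = √17, |v| = √(3² + 1²) = √10, so |u||v| = √(17·10) = √170.
cos θ = (u·v)/(|u||v|) = 7/√170 ≈ 0.536875
θ = arccos(0.536875) ≈ 57.53°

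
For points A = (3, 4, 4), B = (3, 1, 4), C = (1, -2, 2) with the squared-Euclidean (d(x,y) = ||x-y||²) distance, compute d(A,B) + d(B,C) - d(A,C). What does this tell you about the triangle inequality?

d(A,B) = 0² + 3² + 0² = 9, d(B,C) = 2² + 3² + 2² = 17, d(A,C) = 2² + 6² + 2² = 44.
d(A,B) + d(B,C) - d(A,C) = 9 + 17 - 44 = 26 - 44 = -18. This is < 0, so the triangle inequality FAILS for these points (squared-Euclidean is not a metric).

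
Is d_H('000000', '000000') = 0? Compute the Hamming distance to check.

Differing positions: none. Hamming distance = 0, so the claim is true.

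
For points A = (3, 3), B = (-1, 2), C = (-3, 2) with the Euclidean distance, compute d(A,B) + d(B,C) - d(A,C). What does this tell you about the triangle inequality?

d(A,B) = √(4² + 1²) = √17 ≈ 4.1231, d(B,C) = √(2² + 0²) = √4 = 2, d(A,C) = √(6² + 1²) = √37 ≈ 6.0828.
d(A,B) + d(B,C) - d(A,C) = 4.1231 + 2 - 6.0828 = 6.1231 - 6.0828 = 0.0403 (to 4 decimal places). This is ≥ 0, so the triangle inequality holds for these points.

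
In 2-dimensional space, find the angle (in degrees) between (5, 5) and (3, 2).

With u = (5, 5), v = (3, 2):
u·v = 5·3 + 5·2 = 15 + 10 = 25.
|u| = √(5² + 5²) = √50, |v| = √(3² + 2²) = √13, so |u||v| = √(50·13) = √650.
cos θ = (u·v)/(|u||v|) = 25/√650 ≈ 0.980581
θ = arccos(0.980581) ≈ 11.31°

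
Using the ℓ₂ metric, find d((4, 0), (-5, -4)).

√(Σ(x_i - y_i)²) = √((4 - (-5))² + (0 - (-4))²)
= √(9² + 4²) = √(81 + 16) = √97 ≈ 9.8489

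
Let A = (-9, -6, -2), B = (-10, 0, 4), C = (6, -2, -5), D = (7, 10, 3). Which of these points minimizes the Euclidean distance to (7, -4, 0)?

Distances: d(A) ≈ 16.2481, d(B) ≈ 17.9165, d(C) ≈ 5.4772, d(D) ≈ 14.3178. Nearest: C = (6, -2, -5) with distance 5.4772.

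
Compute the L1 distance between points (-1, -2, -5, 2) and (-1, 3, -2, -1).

Σ|x_i - y_i| = |-1 - (-1)| + |-2 - 3| + |-5 - (-2)| + |2 - (-1)| = 0 + 5 + 3 + 3 = 11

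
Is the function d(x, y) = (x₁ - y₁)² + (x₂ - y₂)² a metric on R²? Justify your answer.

No. The squared Euclidean distance fails the triangle inequality. Counterexample: x = (0, 0), y = (4, 1), z = (8, 2). d(x,z) = 8² + 2² = 68, but d(x,y) + d(y,z) = (4² + 1²) + (4² + 1²) = 17 + 17 = 34. Since 68 > 34, the triangle inequality is violated. (Note: √d, the ordinary Euclidean distance, IS a metric.)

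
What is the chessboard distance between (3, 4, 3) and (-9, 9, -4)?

max(|x_i - y_i|) = max(|3 - (-9)|, |4 - 9|, |3 - (-4)|) = max(12, 5, 7) = 12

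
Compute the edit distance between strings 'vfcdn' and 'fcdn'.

Let D[i][j] be the edit distance between the first i characters of 'vfcdn' and the first j characters of 'fcdn', with D[i][0] = i, D[0][j] = j, and D[i][j] = D[i-1][j-1] if the characters match, else 1 + min(D[i-1][j], D[i][j-1], D[i-1][j-1]). Filling the table (rows: prefixes of 'vfcdn', columns: prefixes of 'fcdn'):
     ε  f  c  d  n
  ε  0  1  2  3  4
  v  1  1  2  3  4
  f  2  1  2  3  4
  c  3  2  1  2  3
  d  4  3  2  1  2
  n  5  4  3  2  1
The bottom-right entry gives D[5][4] = 1, so no sequence of fewer than 1 edit works. Backtracking through the table gives one optimal edit sequence (1 edit):
  vfcdn → fcdn (del v @1)
Edit distance = 1.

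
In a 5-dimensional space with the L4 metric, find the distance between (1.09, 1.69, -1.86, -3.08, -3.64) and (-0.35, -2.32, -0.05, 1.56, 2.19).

(Σ|x_i - y_i|^4)^(1/4) = (|1.09 - (-0.35)|^4 + |1.69 - (-2.32)|^4 + |-1.86 - (-0.05)|^4 + |-3.08 - 1.56|^4 + |-3.64 - 2.19|^4)^(1/4)
= (1.44^4 + 4.01^4 + 1.81^4 + 4.64^4 + 5.83^4)^(1/4) ≈ (4.2998 + 258.5696 + 10.7328 + 463.5237 + 1155.2453)^(1/4) = (1892.3712)^(1/4) ≈ 6.5956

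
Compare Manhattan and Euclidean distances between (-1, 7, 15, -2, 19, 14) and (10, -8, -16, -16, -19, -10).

L1 = |-1 - 10| + |7 - (-8)| + |15 - (-16)| + |-2 - (-16)| + |19 - (-19)| + |14 - (-10)| = 11 + 15 + 31 + 14 + 38 + 24 = 133
L2 = √(11² + 15² + 31² + 14² + 38² + 24²) = √3523 ≈ 59.3549
L1 ≥ L2 always (equality iff movement is along one axis); L1 > L2 here.
Ratio L1/L2 = 133/√3523 ≈ 2.2408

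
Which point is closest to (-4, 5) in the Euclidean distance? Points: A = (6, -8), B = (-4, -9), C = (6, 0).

Distances: d(A) ≈ 16.4012, d(B) = 14, d(C) ≈ 11.1803. Nearest: C = (6, 0) with distance 11.1803.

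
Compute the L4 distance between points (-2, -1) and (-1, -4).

(Σ|x_i - y_i|^4)^(1/4) = (|-2 - (-1)|^4 + |-1 - (-4)|^4)^(1/4)
= (1^4 + 3^4)^(1/4) = (1 + 81)^(1/4) = (82)^(1/4) ≈ 3.0092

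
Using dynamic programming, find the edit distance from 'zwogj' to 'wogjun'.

Let D[i][j] be the edit distance between the first i characters of 'zwogj' and the first j characters of 'wogjun', with D[i][0] = i, D[0][j] = j, and D[i][j] = D[i-1][j-1] if the characters match, else 1 + min(D[i-1][j], D[i][j-1], D[i-1][j-1]). Filling the table (rows: prefixes of 'zwogj', columns: prefixes of 'wogjun'):
     ε  w  o  g  j  u  n
  ε  0  1  2  3  4  5  6
  z  1  1  2  3  4  5  6
  w  2  1  2  3  4  5  6
  o  3  2  1  2  3  4  5
  g  4  3  2  1  2  3  4
  j  5  4  3  2  1  2  3
The bottom-right entry gives D[5][6] = 3, so no sequence of fewer than 3 edits works. Backtracking through the table gives one optimal edit sequence (3 edits):
  zwogj → wogj (del z @1)
  wogj → wogju (ins u @5)
  wogju → wogjun (ins n @6)
Edit distance = 3.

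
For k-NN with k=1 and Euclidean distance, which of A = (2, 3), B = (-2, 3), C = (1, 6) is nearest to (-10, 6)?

Distances: d(A) ≈ 12.3693, d(B) ≈ 8.544, d(C) = 11. Nearest: B = (-2, 3) with distance 8.544.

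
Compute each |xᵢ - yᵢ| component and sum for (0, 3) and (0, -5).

Σ|x_i - y_i| = |0 - 0| + |3 - (-5)| = 0 + 8 = 8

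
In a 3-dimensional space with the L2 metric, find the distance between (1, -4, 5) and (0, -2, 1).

(Σ|x_i - y_i|^2)^(1/2) = (|1 - 0|^2 + |-4 - (-2)|^2 + |5 - 1|^2)^(1/2)
= (1^2 + 2^2 + 4^2)^(1/2) = (1 + 4 + 16)^(1/2) = (21)^(1/2) ≈ 4.5826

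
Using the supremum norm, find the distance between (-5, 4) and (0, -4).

max(|x_i - y_i|) = max(|-5 - 0|, |4 - (-4)|) = max(5, 8) = 8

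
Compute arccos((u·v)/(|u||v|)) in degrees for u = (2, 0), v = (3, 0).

With u = (2, 0), v = (3, 0):
u·v = 2·3 + 0·0 = 6 + 0 = 6.
|u| = √(2² + 0²) = √4, |v| = √(3² + 0²) = √9, so |u||v| = √(4·9) = √36 = 6.
cos θ = (u·v)/(|u||v|) = 6/6 = 1 (the vectors are parallel, pointing the same way)
θ = arccos(1) = 0°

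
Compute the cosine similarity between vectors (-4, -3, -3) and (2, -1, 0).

With u = (-4, -3, -3), v = (2, -1, 0):
u·v = (-4)·2 + (-3)·(-1) + (-3)·0 = (-8) + 3 + 0 = -5.
|u| = √((-4)² + (-3)² + (-3)²) = √34, |v| = √(2² + (-1)² + 0²) = √5, so |u||v| = √(34·5) = √170.
cos θ = (u·v)/(|u||v|) = -5/√170 ≈ -0.3835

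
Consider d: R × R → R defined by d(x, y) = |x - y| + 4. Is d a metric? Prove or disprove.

No. d fails identity of indiscernibles (specifically d(x,x) = 0): d(5, 5) = |5 - 5| + 4 = 0 + 4 = 4 ≠ 0.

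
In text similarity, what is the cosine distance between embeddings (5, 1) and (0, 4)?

With u = (5, 1), v = (0, 4):
u·v = 5·0 + 1·4 = 0 + 4 = 4.
|u| = √(5² + 1²) = √26, |v| = √(0² + 4²) = √16, so |u||v| = √(26·16) = √416.
cos θ = (u·v)/(|u||v|) = 4/√416 ≈ 0.1961
Cosine distance = 1 - cos θ ≈ 1 - 0.1961 = 0.8039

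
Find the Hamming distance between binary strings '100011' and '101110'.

Differing positions: 3, 4, 6. Hamming distance = 3.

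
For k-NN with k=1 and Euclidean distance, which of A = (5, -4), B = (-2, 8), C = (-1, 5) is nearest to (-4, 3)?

Distances: d(A) ≈ 11.4018, d(B) ≈ 5.3852, d(C) ≈ 3.6056. Nearest: C = (-1, 5) with distance 3.6056.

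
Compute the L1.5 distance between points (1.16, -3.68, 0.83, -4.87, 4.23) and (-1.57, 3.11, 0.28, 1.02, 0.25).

(Σ|x_i - y_i|^1.5)^(1/1.5) = (|1.16 - (-1.57)|^1.5 + |-3.68 - 3.11|^1.5 + |0.83 - 0.28|^1.5 + |-4.87 - 1.02|^1.5 + |4.23 - 0.25|^1.5)^(1/1.5)
= (2.73^1.5 + 6.79^1.5 + 0.55^1.5 + 5.89^1.5 + 3.98^1.5)^(1/1.5) ≈ (4.5107 + 17.6931 + 0.4079 + 14.2946 + 7.9401)^(1/1.5) = (44.8464)^(1/1.5) ≈ 12.6227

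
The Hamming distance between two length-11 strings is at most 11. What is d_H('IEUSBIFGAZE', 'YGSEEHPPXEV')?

Differing positions: 1, 2, 3, 4, 5, 6, 7, 8, 9, 10, 11. Hamming distance = 11. The maximum possible Hamming distance for length-11 strings is 11, so d_H/11 = 11/11 = 1.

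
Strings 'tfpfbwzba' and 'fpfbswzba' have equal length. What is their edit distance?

Let D[i][j] be the edit distance between the first i characters of 'tfpfbwzba' and the first j characters of 'fpfbswzba', with D[i][0] = i, D[0][j] = j, and D[i][j] = D[i-1][j-1] if the characters match, else 1 + min(D[i-1][j], D[i][j-1], D[i-1][j-1]). Filling the table (rows: prefixes of 'tfpfbwzba', columns: prefixes of 'fpfbswzba'):
     ε  f  p  f  b  s  w  z  b  a
  ε  0  1  2  3  4  5  6  7  8  9
  t  1  1  2  3  4  5  6  7  8  9
  f  2  1  2  2  3  4  5  6  7  8
  p  3  2  1  2  3  4  5  6  7  8
  f  4  3  2  1  2  3  4  5  6  7
  b  5  4  3  2  1  2  3  4  5  6
  w  6  5  4  3  2  2  2  3  4  5
  z  7  6  5  4  3  3  3  2  3  4
  b  8  7  6  5  4  4  4  3  2  3
  a  9  8  7  6  5  5  5  4  3  2
The bottom-right entry gives D[9][9] = 2, so no sequence of fewer than 2 edits works. Backtracking through the table gives one optimal edit sequence (2 edits):
  tfpfbwzba → fpfbwzba (del t @1)
  fpfbwzba → fpfbswzba (ins s @5)
Edit distance = 2.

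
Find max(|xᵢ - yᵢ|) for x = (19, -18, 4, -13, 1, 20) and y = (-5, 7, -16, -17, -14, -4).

max(|x_i - y_i|) = max(|19 - (-5)|, |-18 - 7|, |4 - (-16)|, |-13 - (-17)|, |1 - (-14)|, |20 - (-4)|) = max(24, 25, 20, 4, 15, 24) = 25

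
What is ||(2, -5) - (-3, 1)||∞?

max(|x_i - y_i|) = max(|2 - (-3)|, |-5 - 1|) = max(5, 6) = 6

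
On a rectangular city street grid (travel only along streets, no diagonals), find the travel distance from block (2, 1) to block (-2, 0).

Σ|x_i - y_i| = |2 - (-2)| + |1 - 0| = 4 + 1 = 5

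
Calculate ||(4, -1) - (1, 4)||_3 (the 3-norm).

(Σ|x_i - y_i|^3)^(1/3) = (|4 - 1|^3 + |-1 - 4|^3)^(1/3)
= (3^3 + 5^3)^(1/3) = (27 + 125)^(1/3) = (152)^(1/3) ≈ 5.3368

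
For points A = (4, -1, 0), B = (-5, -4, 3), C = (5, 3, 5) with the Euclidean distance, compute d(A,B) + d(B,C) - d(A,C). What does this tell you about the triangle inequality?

d(A,B) = √(9² + 3² + 3²) = √99 ≈ 9.9499, d(B,C) = √(10² + 7² + 2²) = √153 ≈ 12.3693, d(A,C) = √(1² + 4² + 5²) = √42 ≈ 6.4807.
d(A,B) + d(B,C) - d(A,C) = 9.9499 + 12.3693 - 6.4807 = 22.3192 - 6.4807 = 15.8385 (to 4 decimal places). This is ≥ 0, so the triangle inequality holds for these points.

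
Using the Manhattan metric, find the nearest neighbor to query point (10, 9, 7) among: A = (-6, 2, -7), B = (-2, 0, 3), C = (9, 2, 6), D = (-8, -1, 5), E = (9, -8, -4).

Distances: d(A) = 37, d(B) = 25, d(C) = 9, d(D) = 30, d(E) = 29. Nearest: C = (9, 2, 6) with distance 9.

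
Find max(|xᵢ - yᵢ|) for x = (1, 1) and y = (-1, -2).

max(|x_i - y_i|) = max(|1 - (-1)|, |1 - (-2)|) = max(2, 3) = 3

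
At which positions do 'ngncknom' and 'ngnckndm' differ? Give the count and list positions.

Differing positions: 7. Hamming distance = 1.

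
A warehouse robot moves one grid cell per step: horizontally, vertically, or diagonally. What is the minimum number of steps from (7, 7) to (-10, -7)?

max(|x_i - y_i|) = max(|7 - (-10)|, |7 - (-7)|) = max(17, 14) = 17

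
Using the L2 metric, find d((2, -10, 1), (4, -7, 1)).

√(Σ(x_i - y_i)²) = √((2 - 4)² + (-10 - (-7))² + (1 - 1)²)
= √((-2)² + (-3)² + 0²) = √(4 + 9 + 0) = √13 ≈ 3.6056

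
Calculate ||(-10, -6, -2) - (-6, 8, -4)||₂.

√(Σ(x_i - y_i)²) = √((-10 - (-6))² + (-6 - 8)² + (-2 - (-4))²)
= √((-4)² + (-14)² + 2²) = √(16 + 196 + 4) = √216 ≈ 14.6969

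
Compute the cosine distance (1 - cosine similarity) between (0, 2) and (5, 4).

With u = (0, 2), v = (5, 4):
u·v = 0·5 + 2·4 = 0 + 8 = 8.
|u| = √(0² + 2²) = √4, |v| = √(5² + 4²) = √41, so |u||v| = √(4·41) = √164.
cos θ = (u·v)/(|u||v|) = 8/√164 ≈ 0.6247
Cosine distance = 1 - cos θ ≈ 1 - 0.6247 = 0.3753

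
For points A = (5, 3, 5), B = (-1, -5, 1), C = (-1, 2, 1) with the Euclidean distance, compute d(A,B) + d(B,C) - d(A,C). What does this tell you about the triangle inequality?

d(A,B) = √(6² + 8² + 4²) = √116 ≈ 10.7703, d(B,C) = √(0² + 7² + 0²) = √49 = 7, d(A,C) = √(6² + 1² + 4²) = √53 ≈ 7.2801.
d(A,B) + d(B,C) - d(A,C) = 10.7703 + 7 - 7.2801 = 17.7703 - 7.2801 = 10.4902 (to 4 decimal places). This is ≥ 0, so the triangle inequality holds for these points.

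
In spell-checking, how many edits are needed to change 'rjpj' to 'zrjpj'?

Let D[i][j] be the edit distance between the first i characters of 'rjpj' and the first j characters of 'zrjpj', with D[i][0] = i, D[0][j] = j, and D[i][j] = D[i-1][j-1] if the characters match, else 1 + min(D[i-1][j], D[i][j-1], D[i-1][j-1]). Filling the table (rows: prefixes of 'rjpj', columns: prefixes of 'zrjpj'):
     ε  z  r  j  p  j
  ε  0  1  2  3  4  5
  r  1  1  1  2  3  4
  j  2  2  2  1  2  3
  p  3  3  3  2  1  2
  j  4  4  4  3  2  1
The bottom-right entry gives D[4][5] = 1, so no sequence of fewer than 1 edit works. Backtracking through the table gives one optimal edit sequence (1 edit):
  rjpj → zrjpj (ins z @1)
Edit distance = 1.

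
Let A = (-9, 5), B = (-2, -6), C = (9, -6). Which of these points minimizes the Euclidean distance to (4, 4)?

Distances: d(A) ≈ 13.0384, d(B) ≈ 11.6619, d(C) ≈ 11.1803. Nearest: C = (9, -6) with distance 11.1803.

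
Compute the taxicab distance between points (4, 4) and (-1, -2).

Σ|x_i - y_i| = |4 - (-1)| + |4 - (-2)| = 5 + 6 = 11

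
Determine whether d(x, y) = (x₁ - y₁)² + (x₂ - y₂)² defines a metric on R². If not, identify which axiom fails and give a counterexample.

No. The squared Euclidean distance fails the triangle inequality. Counterexample: x = (0, 0), y = (2, 4), z = (4, 8). d(x,z) = 4² + 8² = 80, but d(x,y) + d(y,z) = (2² + 4²) + (2² + 4²) = 20 + 20 = 40. Since 80 > 40, the triangle inequality is violated. (Note: √d, the ordinary Euclidean distance, IS a metric.)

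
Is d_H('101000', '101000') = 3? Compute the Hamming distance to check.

Differing positions: none. Hamming distance = 0, so the claim that d_H = 3 is false.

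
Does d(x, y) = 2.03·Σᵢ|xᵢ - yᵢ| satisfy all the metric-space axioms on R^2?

Yes. The L1 (Manhattan) norm induces a metric on R^2, and multiplying a metric by a positive constant 2.03 > 0 preserves all four axioms: non-negativity (2.03·||x-y|| ≥ 0), identity (2.03·||x-y|| = 0 ⟺ ||x-y|| = 0 ⟺ x = y), symmetry (||x-y|| = ||y-x||), and the triangle inequality (2.03·||x-z|| ≤ 2.03·||x-y|| + 2.03·||y-z||). So d is a metric.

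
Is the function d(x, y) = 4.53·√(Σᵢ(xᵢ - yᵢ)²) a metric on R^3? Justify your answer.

Yes. The L2 (Euclidean) norm induces a metric on R^3, and multiplying a metric by a positive constant 4.53 > 0 preserves all four axioms: non-negativity (4.53·||x-y|| ≥ 0), identity (4.53·||x-y|| = 0 ⟺ ||x-y|| = 0 ⟺ x = y), symmetry (||x-y|| = ||y-x||), and the triangle inequality (4.53·||x-z|| ≤ 4.53·||x-y|| + 4.53·||y-z||). So d is a metric.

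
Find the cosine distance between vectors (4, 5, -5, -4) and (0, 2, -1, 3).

With u = (4, 5, -5, -4), v = (0, 2, -1, 3):
u·v = 4·0 + 5·2 + (-5)·(-1) + (-4)·3 = 0 + 10 + 5 + (-12) = 3.
|u| = √(4² + 5² + (-5)² + (-4)²) = √82, |v| = √(0² + 2² + (-1)² + 3²) = √14, so |u||v| = √(82·14) = √1148.
cos θ = (u·v)/(|u||v|) = 3/√1148 ≈ 0.0885
Cosine distance = 1 - cos θ ≈ 1 - 0.0885 = 0.9115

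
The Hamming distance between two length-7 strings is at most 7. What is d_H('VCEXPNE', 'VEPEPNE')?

Differing positions: 2, 3, 4. Hamming distance = 3. The maximum possible Hamming distance for length-7 strings is 7, so d_H/7 = 3/7 ≈ 0.4286.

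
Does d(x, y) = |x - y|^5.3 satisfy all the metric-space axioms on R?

No. d(x,y) = |x-y|^5.3 fails the triangle inequality since p = 5.3 > 1. Counterexample: x = -5, y = 7, z = 19. d(x,z) = |-5 - 19|^5.3 = 24^5.3 ≈ 20659489.2743, but d(x,y) + d(y,z) = 12^5.3 + 12^5.3 ≈ 524397.4897 + 524397.4897 = 1048794.9794. Since 20659489.2743 > 1048794.9794, the triangle inequality is violated.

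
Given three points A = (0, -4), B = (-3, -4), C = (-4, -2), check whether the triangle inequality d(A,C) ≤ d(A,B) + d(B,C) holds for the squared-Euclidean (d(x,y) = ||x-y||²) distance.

d(A,B) = 3² + 0² = 9, d(B,C) = 1² + 2² = 5, d(A,C) = 4² + 2² = 20.
d(A,C) = 20 > 9 + 5 = 14. Triangle inequality is VIOLATED. (Squared-Euclidean is not a metric — this is a counterexample.)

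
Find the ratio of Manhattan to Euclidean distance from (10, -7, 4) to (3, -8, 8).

L1 = |10 - 3| + |-7 - (-8)| + |4 - 8| = 7 + 1 + 4 = 12
L2 = √(7² + 1² + 4²) = √66 ≈ 8.124
L1 ≥ L2 always (equality iff movement is along one axis); L1 > L2 here.
Ratio L1/L2 = 12/√66 ≈ 1.4771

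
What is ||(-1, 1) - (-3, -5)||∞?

max(|x_i - y_i|) = max(|-1 - (-3)|, |1 - (-5)|) = max(2, 6) = 6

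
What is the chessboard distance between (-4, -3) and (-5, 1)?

max(|x_i - y_i|) = max(|-4 - (-5)|, |-3 - 1|) = max(1, 4) = 4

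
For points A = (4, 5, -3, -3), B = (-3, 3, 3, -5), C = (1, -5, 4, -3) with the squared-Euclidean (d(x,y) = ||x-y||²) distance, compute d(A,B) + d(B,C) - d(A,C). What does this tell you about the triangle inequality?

d(A,B) = 7² + 2² + 6² + 2² = 93, d(B,C) = 4² + 8² + 1² + 2² = 85, d(A,C) = 3² + 10² + 7² + 0² = 158.
d(A,B) + d(B,C) - d(A,C) = 93 + 85 - 158 = 178 - 158 = 20. This is ≥ 0, so the triangle inequality holds for these points.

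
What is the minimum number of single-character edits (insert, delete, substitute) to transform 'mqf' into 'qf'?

Let D[i][j] be the edit distance between the first i characters of 'mqf' and the first j characters of 'qf', with D[i][0] = i, D[0][j] = j, and D[i][j] = D[i-1][j-1] if the characters match, else 1 + min(D[i-1][j], D[i][j-1], D[i-1][j-1]). Filling the table (rows: prefixes of 'mqf', columns: prefixes of 'qf'):
     ε  q  f
  ε  0  1  2
  m  1  1  2
  q  2  1  2
  f  3  2  1
The bottom-right entry gives D[3][2] = 1, so no sequence of fewer than 1 edit works. Backtracking through the table gives one optimal edit sequence (1 edit):
  mqf → qf (del m @1)
Edit distance = 1.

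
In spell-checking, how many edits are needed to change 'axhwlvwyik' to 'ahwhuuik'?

Let D[i][j] be the edit distance between the first i characters of 'axhwlvwyik' and the first j characters of 'ahwhuuik', with D[i][0] = i, D[0][j] = j, and D[i][j] = D[i-1][j-1] if the characters match, else 1 + min(D[i-1][j], D[i][j-1], D[i-1][j-1]). Filling the table (rows: prefixes of 'axhwlvwyik', columns: prefixes of 'ahwhuuik'):
     ε  a  h  w  h  u  u  i  k
  ε  0  1  2  3  4  5  6  7  8
  a  1  0  1  2  3  4  5  6  7
  x  2  1  1  2  3  4  5  6  7
  h  3  2  1  2  2  3  4  5  6
  w  4  3  2  1  2  3  4  5  6
  l  5  4  3  2  2  3  4  5  6
  v  6  5  4  3  3  3  4  5  6
  w  7  6  5  4  4  4  4  5  6
  y  8  7  6  5  5  5  5  5  6
  i  9  8  7  6  6  6  6  5  6
  k 10  9  8  7  7  7  7  6  5
The bottom-right entry gives D[10][8] = 5, so no sequence of fewer than 5 edits works. Backtracking through the table gives one optimal edit sequence (5 edits):
  axhwlvwyik → ahwlvwyik (del x @2)
  ahwlvwyik → ahwvwyik (del l @4)
  ahwvwyik → ahwhwyik (sub v→h @4)
  ahwhwyik → ahwhuyik (sub w→u @5)
  ahwhuyik → ahwhuuik (sub y→u @6)
Edit distance = 5.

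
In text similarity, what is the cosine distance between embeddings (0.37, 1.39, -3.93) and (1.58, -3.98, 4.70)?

With u = (0.37, 1.39, -3.93), v = (1.58, -3.98, 4.70):
u·v = 0.37·1.58 + 1.39·(-3.98) + (-3.93)·4.7 = 0.5846 + (-5.5322) + (-18.471) = -23.4186.
|u| = √(0.37² + 1.39² + (-3.93)²) = √(0.1369 + 1.9321 + 15.4449) = √17.5139, |v| = √(1.58² + (-3.98)² + 4.7²) = √(2.4964 + 15.8404 + 22.09) = √40.4268.
cos θ = (u·v)/(|u||v|) = -23.4186/(√17.5139·√40.4268) ≈ -0.8801
Cosine distance = 1 - cos θ ≈ 1 - (-0.8801) = 1.8801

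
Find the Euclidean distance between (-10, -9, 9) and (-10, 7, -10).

√(Σ(x_i - y_i)²) = √((-10 - (-10))² + (-9 - 7)² + (9 - (-10))²)
= √(0² + (-16)² + 19²) = √(0 + 256 + 361) = √617 ≈ 24.8395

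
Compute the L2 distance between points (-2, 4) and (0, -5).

(Σ|x_i - y_i|^2)^(1/2) = (|-2 - 0|^2 + |4 - (-5)|^2)^(1/2)
= (2^2 + 9^2)^(1/2) = (4 + 81)^(1/2) = (85)^(1/2) ≈ 9.2195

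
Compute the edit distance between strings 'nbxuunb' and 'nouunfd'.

Let D[i][j] be the edit distance between the first i characters of 'nbxuunb' and the first j characters of 'nouunfd', with D[i][0] = i, D[0][j] = j, and D[i][j] = D[i-1][j-1] if the characters match, else 1 + min(D[i-1][j], D[i][j-1], D[i-1][j-1]). Filling the table (rows: prefixes of 'nbxuunb', columns: prefixes of 'nouunfd'):
     ε  n  o  u  u  n  f  d
  ε  0  1  2  3  4  5  6  7
  n  1  0  1  2  3  4  5  6
  b  2  1  1  2  3  4  5  6
  x  3  2  2  2  3  4  5  6
  u  4  3  3  2  2  3  4  5
  u  5  4  4  3  2  3  4  5
  n  6  5  5  4  3  2  3  4
  b  7  6  6  5  4  3  3  4
The bottom-right entry gives D[7][7] = 4, so no sequence of fewer than 4 edits works. Backtracking through the table gives one optimal edit sequence (4 edits):
  nbxuunb → nxuunb (del b @2)
  nxuunb → nouunb (sub x→o @2)
  nouunb → nouunfb (ins f @6)
  nouunfb → nouunfd (sub b→d @7)
Edit distance = 4.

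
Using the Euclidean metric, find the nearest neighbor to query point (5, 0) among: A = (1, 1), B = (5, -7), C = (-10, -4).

Distances: d(A) ≈ 4.1231, d(B) = 7, d(C) ≈ 15.5242. Nearest: A = (1, 1) with distance 4.1231.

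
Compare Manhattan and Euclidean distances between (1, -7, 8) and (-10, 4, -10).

L1 = |1 - (-10)| + |-7 - 4| + |8 - (-10)| = 11 + 11 + 18 = 40
L2 = √(11² + 11² + 18²) = √566 ≈ 23.7908
L1 ≥ L2 always (equality iff movement is along one axis); L1 > L2 here.
Ratio L1/L2 = 40/√566 ≈ 1.6813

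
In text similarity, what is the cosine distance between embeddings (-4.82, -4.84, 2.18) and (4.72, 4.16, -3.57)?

With u = (-4.82, -4.84, 2.18), v = (4.72, 4.16, -3.57):
u·v = (-4.82)·4.72 + (-4.84)·4.16 + 2.18·(-3.57) = (-22.7504) + (-20.1344) + (-7.7826) = -50.6674.
|u| = √((-4.82)² + (-4.84)² + 2.18²) = √(23.2324 + 23.4256 + 4.7524) = √51.4104, |v| = √(4.72² + 4.16² + (-3.57)²) = √(22.2784 + 17.3056 + 12.7449) = √52.3289.
cos θ = (u·v)/(|u||v|) = -50.6674/(√51.4104·√52.3289) ≈ -0.9769
Cosine distance = 1 - cos θ ≈ 1 - (-0.9769) = 1.9769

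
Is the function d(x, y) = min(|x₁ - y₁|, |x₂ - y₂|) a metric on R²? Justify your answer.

No. d fails identity of indiscernibles: take x = (3, 0) and y = (3, 8). Then d(x,y) = min(|3 - 3|, |0 - 8|) = min(0, 8) = 0, yet x ≠ y.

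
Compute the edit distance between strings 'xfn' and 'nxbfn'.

Let D[i][j] be the edit distance between the first i characters of 'xfn' and the first j characters of 'nxbfn', with D[i][0] = i, D[0][j] = j, and D[i][j] = D[i-1][j-1] if the characters match, else 1 + min(D[i-1][j], D[i][j-1], D[i-1][j-1]). Filling the table (rows: prefixes of 'xfn', columns: prefixes of 'nxbfn'):
     ε  n  x  b  f  n
  ε  0  1  2  3  4  5
  x  1  1  1  2  3  4
  f  2  2  2  2  2  3
  n  3  2  3  3  3  2
The bottom-right entry gives D[3][5] = 2, so no sequence of fewer than 2 edits works. Backtracking through the table gives one optimal edit sequence (2 edits):
  xfn → nxfn (ins n @1)
  nxfn → nxbfn (ins b @3)
Edit distance = 2.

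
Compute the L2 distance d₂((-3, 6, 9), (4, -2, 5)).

√(Σ(x_i - y_i)²) = √((-3 - 4)² + (6 - (-2))² + (9 - 5)²)
= √((-7)² + 8² + 4²) = √(49 + 64 + 16) = √129 ≈ 11.3578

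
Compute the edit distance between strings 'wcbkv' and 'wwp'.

Let D[i][j] be the edit distance between the first i characters of 'wcbkv' and the first j characters of 'wwp', with D[i][0] = i, D[0][j] = j, and D[i][j] = D[i-1][j-1] if the characters match, else 1 + min(D[i-1][j], D[i][j-1], D[i-1][j-1]). Filling the table (rows: prefixes of 'wcbkv', columns: prefixes of 'wwp'):
     ε  w  w  p
  ε  0  1  2  3
  w  1  0  1  2
  c  2  1  1  2
  b  3  2  2  2
  k  4  3  3  3
  v  5  4  4  4
The bottom-right entry gives D[5][3] = 4, so no sequence of fewer than 4 edits works. Backtracking through the table gives one optimal edit sequence (4 edits):
  wcbkv → wbkv (del c @2)
  wbkv → wkv (del b @2)
  wkv → wwv (sub k→w @2)
  wwv → wwp (sub v→p @3)
Edit distance = 4.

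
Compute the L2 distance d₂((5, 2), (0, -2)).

√(Σ(x_i - y_i)²) = √((5 - 0)² + (2 - (-2))²)
= √(5² + 4²) = √(25 + 16) = √41 ≈ 6.4031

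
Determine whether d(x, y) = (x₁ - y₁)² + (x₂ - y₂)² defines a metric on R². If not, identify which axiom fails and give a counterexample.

No. The squared Euclidean distance fails the triangle inequality. Counterexample: x = (0, 0), y = (4, 1), z = (8, 2). d(x,z) = 8² + 2² = 68, but d(x,y) + d(y,z) = (4² + 1²) + (4² + 1²) = 17 + 17 = 34. Since 68 > 34, the triangle inequality is violated. (Note: √d, the ordinary Euclidean distance, IS a metric.)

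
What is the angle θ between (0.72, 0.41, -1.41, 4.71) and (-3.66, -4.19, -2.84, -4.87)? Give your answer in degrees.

With u = (0.72, 0.41, -1.41, 4.71), v = (-3.66, -4.19, -2.84, -4.87):
u·v = 0.72·(-3.66) + 0.41·(-4.19) + (-1.41)·(-2.84) + 4.71·(-4.87) = (-2.6352) + (-1.7179) + 4.0044 + (-22.9377) = -23.2864.
|u| = √(0.72² + 0.41² + (-1.41)² + 4.71²) = √(0.5184 + 0.1681 + 1.9881 + 22.1841) = √24.8587, |v| = √((-3.66)² + (-4.19)² + (-2.84)² + (-4.87)²) = √(13.3956 + 17.5561 + 8.0656 + 23.7169) = √62.7342.
cos θ = (u·v)/(|u||v|) = -23.2864/(√24.8587·√62.7342) ≈ -0.589673
θ = arccos(-0.589673) ≈ 126.13°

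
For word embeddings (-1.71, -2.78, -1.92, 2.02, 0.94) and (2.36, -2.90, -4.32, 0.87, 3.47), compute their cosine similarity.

With u = (-1.71, -2.78, -1.92, 2.02, 0.94), v = (2.36, -2.90, -4.32, 0.87, 3.47):
u·v = (-1.71)·2.36 + (-2.78)·(-2.9) + (-1.92)·(-4.32) + 2.02·0.87 + 0.94·3.47 = (-4.0356) + 8.062 + 8.2944 + 1.7574 + 3.2618 = 17.34.
|u| = √((-1.71)² + (-2.78)² + (-1.92)² + 2.02² + 0.94²) = √(2.9241 + 7.7284 + 3.6864 + 4.0804 + 0.8836) = √19.3029, |v| = √(2.36² + (-2.9)² + (-4.32)² + 0.87² + 3.47²) = √(5.5696 + 8.41 + 18.6624 + 0.7569 + 12.0409) = √45.4398.
cos θ = (u·v)/(|u||v|) = 17.34/(√19.3029·√45.4398) ≈ 0.5855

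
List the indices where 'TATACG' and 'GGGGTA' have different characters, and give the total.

Differing positions: 1, 2, 3, 4, 5, 6. Hamming distance = 6.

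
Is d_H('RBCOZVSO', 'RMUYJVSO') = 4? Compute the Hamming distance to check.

Differing positions: 2, 3, 4, 5. Hamming distance = 4, so the claim is true.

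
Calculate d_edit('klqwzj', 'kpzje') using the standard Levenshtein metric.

Let D[i][j] be the edit distance between the first i characters of 'klqwzj' and the first j characters of 'kpzje', with D[i][0] = i, D[0][j] = j, and D[i][j] = D[i-1][j-1] if the characters match, else 1 + min(D[i-1][j], D[i][j-1], D[i-1][j-1]). Filling the table (rows: prefixes of 'klqwzj', columns: prefixes of 'kpzje'):
     ε  k  p  z  j  e
  ε  0  1  2  3  4  5
  k  1  0  1  2  3  4
  l  2  1  1  2  3  4
  q  3  2  2  2  3  4
  w  4  3  3  3  3  4
  z  5  4  4  3  4  4
  j  6  5  5  4  3  4
The bottom-right entry gives D[6][5] = 4, so no sequence of fewer than 4 edits works. Backtracking through the table gives one optimal edit sequence (4 edits):
  klqwzj → kqwzj (del l @2)
  kqwzj → kwzj (del q @2)
  kwzj → kpzj (sub w→p @2)
  kpzj → kpzje (ins e @5)
Edit distance = 4.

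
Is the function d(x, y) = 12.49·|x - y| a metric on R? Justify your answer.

Yes. Since |x - y| is a metric on R and 12.49 > 0, the positive scalar multiple 12.49·|x - y| is also a metric: scaling by a positive constant preserves non-negativity, identity (d=0 ⟺ |x-y|=0 ⟺ x=y), symmetry, and the triangle inequality.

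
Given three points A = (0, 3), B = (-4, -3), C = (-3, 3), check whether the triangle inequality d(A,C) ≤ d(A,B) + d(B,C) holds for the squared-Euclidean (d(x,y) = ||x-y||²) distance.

d(A,B) = 4² + 6² = 52, d(B,C) = 1² + 6² = 37, d(A,C) = 3² + 0² = 9.
d(A,C) = 9 ≤ 52 + 37 = 89. Triangle inequality is satisfied.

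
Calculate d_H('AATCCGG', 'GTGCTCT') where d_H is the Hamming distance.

Differing positions: 1, 2, 3, 5, 6, 7. Hamming distance = 6.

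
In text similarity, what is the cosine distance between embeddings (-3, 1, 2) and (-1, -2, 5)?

With u = (-3, 1, 2), v = (-1, -2, 5):
u·v = (-3)·(-1) + 1·(-2) + 2·5 = 3 + (-2) + 10 = 11.
|u| = √((-3)² + 1² + 2²) = √14, |v| = √((-1)² + (-2)² + 5²) = √30, so |u||v| = √(14·30) = √420.
cos θ = (u·v)/(|u||v|) = 11/√420 ≈ 0.5367
Cosine distance = 1 - cos θ ≈ 1 - 0.5367 = 0.4633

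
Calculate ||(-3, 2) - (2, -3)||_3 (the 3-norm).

(Σ|x_i - y_i|^3)^(1/3) = (|-3 - 2|^3 + |2 - (-3)|^3)^(1/3)
= (5^3 + 5^3)^(1/3) = (125 + 125)^(1/3) = (250)^(1/3) ≈ 6.2996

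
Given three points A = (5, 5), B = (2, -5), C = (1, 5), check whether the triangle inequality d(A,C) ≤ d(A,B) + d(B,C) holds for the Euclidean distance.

d(A,B) = √(3² + 10²) = √109 ≈ 10.4403, d(B,C) = √(1² + 10²) = √101 ≈ 10.0499, d(A,C) = √(4² + 0²) = √16 = 4.
d(A,C) = 4 ≤ 10.4403 + 10.0499 = 20.4902. Triangle inequality is satisfied.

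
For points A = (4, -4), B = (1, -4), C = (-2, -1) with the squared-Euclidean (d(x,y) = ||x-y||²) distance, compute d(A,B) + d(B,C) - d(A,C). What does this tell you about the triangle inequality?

d(A,B) = 3² + 0² = 9, d(B,C) = 3² + 3² = 18, d(A,C) = 6² + 3² = 45.
d(A,B) + d(B,C) - d(A,C) = 9 + 18 - 45 = 27 - 45 = -18. This is < 0, so the triangle inequality FAILS for these points (squared-Euclidean is not a metric).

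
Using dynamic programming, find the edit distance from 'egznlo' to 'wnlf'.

Let D[i][j] be the edit distance between the first i characters of 'egznlo' and the first j characters of 'wnlf', with D[i][0] = i, D[0][j] = j, and D[i][j] = D[i-1][j-1] if the characters match, else 1 + min(D[i-1][j], D[i][j-1], D[i-1][j-1]). Filling the table (rows: prefixes of 'egznlo', columns: prefixes of 'wnlf'):
     ε  w  n  l  f
  ε  0  1  2  3  4
  e  1  1  2  3  4
  g  2  2  2  3  4
  z  3  3  3  3  4
  n  4  4  3  4  4
  l  5  5  4  3  4
  o  6  6  5  4  4
The bottom-right entry gives D[6][4] = 4, so no sequence of fewer than 4 edits works. Backtracking through the table gives one optimal edit sequence (4 edits):
  egznlo → gznlo (del e @1)
  gznlo → znlo (del g @1)
  znlo → wnlo (sub z→w @1)
  wnlo → wnlf (sub o→f @4)
Edit distance = 4.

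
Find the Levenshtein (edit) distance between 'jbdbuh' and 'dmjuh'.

Let D[i][j] be the edit distance between the first i characters of 'jbdbuh' and the first j characters of 'dmjuh', with D[i][0] = i, D[0][j] = j, and D[i][j] = D[i-1][j-1] if the characters match, else 1 + min(D[i-1][j], D[i][j-1], D[i-1][j-1]). Filling the table (rows: prefixes of 'jbdbuh', columns: prefixes of 'dmjuh'):
     ε  d  m  j  u  h
  ε  0  1  2  3  4  5
  j  1  1  2  2  3  4
  b  2  2  2  3  3  4
  d  3  2  3  3  4  4
  b  4  3  3  4  4  5
  u  5  4  4  4  4  5
  h  6  5  5  5  5  4
The bottom-right entry gives D[6][5] = 4, so no sequence of fewer than 4 edits works. Backtracking through the table gives one optimal edit sequence (4 edits):
  jbdbuh → bdbuh (del j @1)
  bdbuh → ddbuh (sub b→d @1)
  ddbuh → dmbuh (sub d→m @2)
  dmbuh → dmjuh (sub b→j @3)
Edit distance = 4.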